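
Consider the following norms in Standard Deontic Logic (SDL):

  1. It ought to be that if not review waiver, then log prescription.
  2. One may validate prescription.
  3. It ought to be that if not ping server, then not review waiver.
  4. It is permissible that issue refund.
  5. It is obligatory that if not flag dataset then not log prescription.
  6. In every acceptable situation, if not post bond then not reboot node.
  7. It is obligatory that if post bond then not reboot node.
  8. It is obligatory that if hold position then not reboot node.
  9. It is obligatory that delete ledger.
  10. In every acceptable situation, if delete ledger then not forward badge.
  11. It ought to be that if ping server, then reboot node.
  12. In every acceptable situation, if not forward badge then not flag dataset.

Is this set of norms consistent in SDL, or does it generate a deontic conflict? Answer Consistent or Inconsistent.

By case analysis on post_bond: premise 7 gives O(post_bond → ¬reboot_node) and premise 6 gives O(¬post_bond → ¬reboot_node), so O(¬reboot_node) either way.
Premise 11, O(ping_server → reboot_node), contraposes to O(¬reboot_node → ¬ping_server); with O(¬reboot_node) we get O(¬ping_server).
From O(¬ping_server) and premise 3, O(¬ping_server → ¬review_waiver), we obtain O(¬review_waiver).
Applying K to premise 1 (O(¬review_waiver → log_prescription)) and O(¬review_waiver) yields O(log_prescription).
The contrapositive of premise 5 (O(¬flag_dataset → ¬log_prescription)) is O(log_prescription → flag_dataset), and O(log_prescription) is already established, so O(flag_dataset).
The contrapositive of premise 12 (O(¬forward_badge → ¬flag_dataset)) is O(flag_dataset → forward_badge), and O(flag_dataset) is already established, so O(forward_badge).
The contrapositive of premise 10 (O(delete_ledger → ¬forward_badge)) is O(forward_badge → ¬delete_ledger), and O(forward_badge) is already established, so O(¬delete_ledger).
But premise 9 directly asserts O(delete_ledger).
We now have both O(¬delete_ledger) and O(delete_ledger) — delete_ledger is simultaneously obligatory and forbidden, violating the D-axiom.

Inconsistent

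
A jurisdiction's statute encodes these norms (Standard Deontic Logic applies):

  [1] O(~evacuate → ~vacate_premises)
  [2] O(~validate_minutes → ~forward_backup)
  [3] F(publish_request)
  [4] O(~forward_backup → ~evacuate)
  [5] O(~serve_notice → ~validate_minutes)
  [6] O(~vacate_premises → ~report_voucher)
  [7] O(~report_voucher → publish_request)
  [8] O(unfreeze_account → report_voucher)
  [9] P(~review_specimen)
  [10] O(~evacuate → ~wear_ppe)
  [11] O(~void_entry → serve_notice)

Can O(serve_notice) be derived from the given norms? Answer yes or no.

Yes

Premise 3 is F(publish_request), i.e. O(~publish_request).
Premise 7, O(~report_voucher → publish_request), contraposes to O(~publish_request → report_voucher); with O(~publish_request) we get O(report_voucher).
The contrapositive of premise 6 (O(~vacate_premises → ~report_voucher)) is O(report_voucher → vacate_premises), and O(report_voucher) is already established, so O(vacate_premises).
Premise 1, O(~evacuate → ~vacate_premises), contraposes to O(vacate_premises → evacuate); with O(vacate_premises) we get O(evacuate).
Premise 4 is O(~forward_backup → ~evacuate); contrapositively O(evacuate → forward_backup). Since O(evacuate) holds, K gives O(forward_backup).
The contrapositive of premise 2 (O(~validate_minutes → ~forward_backup)) is O(forward_backup → validate_minutes), and O(forward_backup) is already established, so O(validate_minutes).
The contrapositive of premise 5 (O(~serve_notice → ~validate_minutes)) is O(validate_minutes → serve_notice), and O(validate_minutes) is already established, so O(serve_notice).
Premises 8, 9, 10, 11 do not contribute to this derivation.
So O(serve_notice) follows.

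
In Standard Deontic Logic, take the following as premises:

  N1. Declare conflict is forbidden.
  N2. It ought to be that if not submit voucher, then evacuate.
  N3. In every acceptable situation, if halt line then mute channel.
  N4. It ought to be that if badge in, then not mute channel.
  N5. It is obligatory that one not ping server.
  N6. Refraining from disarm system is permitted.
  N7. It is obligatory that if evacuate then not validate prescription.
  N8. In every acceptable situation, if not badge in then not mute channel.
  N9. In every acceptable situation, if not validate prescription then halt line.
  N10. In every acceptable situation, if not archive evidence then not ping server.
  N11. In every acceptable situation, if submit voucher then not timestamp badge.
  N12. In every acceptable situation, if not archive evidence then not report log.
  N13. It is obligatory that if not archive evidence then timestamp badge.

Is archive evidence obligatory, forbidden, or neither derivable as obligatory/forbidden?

Obligatory

By case analysis on badge_in: premise 4 gives O(badge_in → ¬mute_channel) and premise 8 gives O(¬badge_in → ¬mute_channel), so O(¬mute_channel) either way.
The contrapositive of premise 3 (O(halt_line → mute_channel)) is O(¬mute_channel → ¬halt_line), and O(¬mute_channel) is already established, so O(¬halt_line).
The contrapositive of premise 9 (O(¬validate_prescription → halt_line)) is O(¬halt_line → validate_prescription), and O(¬halt_line) is already established, so O(validate_prescription).
Premise 7, O(evacuate → ¬validate_prescription), contraposes to O(validate_prescription → ¬evacuate); with O(validate_prescription) we get O(¬evacuate).
Premise 2, O(¬submit_voucher → evacuate), contraposes to O(¬evacuate → submit_voucher); with O(¬evacuate) we get O(submit_voucher).
From O(submit_voucher) and premise 11, O(submit_voucher → ¬timestamp_badge), we obtain O(¬timestamp_badge).
The contrapositive of premise 13 (O(¬archive_evidence → timestamp_badge)) is O(¬timestamp_badge → archive_evidence), and O(¬timestamp_badge) is already established, so O(archive_evidence).
Premises 1, 5, 6, 10, 12 do not contribute to this derivation.
Hence archive_evidence is obligatory.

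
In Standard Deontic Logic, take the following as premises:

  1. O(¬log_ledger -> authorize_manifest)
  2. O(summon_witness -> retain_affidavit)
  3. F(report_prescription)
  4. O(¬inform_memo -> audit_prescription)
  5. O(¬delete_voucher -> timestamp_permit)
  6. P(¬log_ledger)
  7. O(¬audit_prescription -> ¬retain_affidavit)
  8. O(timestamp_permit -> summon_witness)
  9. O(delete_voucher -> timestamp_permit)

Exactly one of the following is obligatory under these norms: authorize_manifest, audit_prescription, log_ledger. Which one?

audit_prescription

Premises 9 and 5 cover both cases: O(delete_voucher -> timestamp_permit) and O(¬delete_voucher -> timestamp_permit). Since delete_voucher ∨ ¬delete_voucher is a tautology, O(timestamp_permit) follows.
With premise 8, O(timestamp_permit -> summon_witness), the K-axiom yields O(summon_witness).
With premise 2, O(summon_witness -> retain_affidavit), the K-axiom yields O(retain_affidavit).
The contrapositive of premise 7 (O(¬audit_prescription -> ¬retain_affidavit)) is O(retain_affidavit -> audit_prescription), and O(retain_affidavit) is already established, so O(audit_prescription).
So O(audit_prescription) holds — audit_prescription is obligatory. None of the other listed options is made obligatory by any chain of premises.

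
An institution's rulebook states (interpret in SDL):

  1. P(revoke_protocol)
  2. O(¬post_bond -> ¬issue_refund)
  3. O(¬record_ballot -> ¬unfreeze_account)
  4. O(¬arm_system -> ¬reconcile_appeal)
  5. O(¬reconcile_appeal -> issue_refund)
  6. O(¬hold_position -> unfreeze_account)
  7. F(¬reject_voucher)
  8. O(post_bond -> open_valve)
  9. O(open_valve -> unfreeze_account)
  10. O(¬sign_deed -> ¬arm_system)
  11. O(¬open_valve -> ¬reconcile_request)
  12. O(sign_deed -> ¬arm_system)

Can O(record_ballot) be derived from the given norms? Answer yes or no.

Yes

Premises 10 and 12 are O(¬sign_deed -> ¬arm_system) and O(sign_deed -> ¬arm_system); every ideal world satisfies ¬sign_deed or sign_deed, so in either case ¬arm_system holds — hence O(¬arm_system).
Premise 4 is O(¬arm_system -> ¬reconcile_appeal); since O(¬arm_system), deontic closure gives O(¬reconcile_appeal).
Premise 5 is O(¬reconcile_appeal -> issue_refund); since O(¬reconcile_appeal), deontic closure gives O(issue_refund).
The contrapositive of premise 2 (O(¬post_bond -> ¬issue_refund)) is O(issue_refund -> post_bond), and O(issue_refund) is already established, so O(post_bond).
From O(post_bond) and premise 8, O(post_bond -> open_valve), we obtain O(open_valve).
Premise 9 is O(open_valve -> unfreeze_account); since O(open_valve), deontic closure gives O(unfreeze_account).
Premise 3, O(¬record_ballot -> ¬unfreeze_account), contraposes to O(unfreeze_account -> record_ballot); with O(unfreeze_account) we get O(record_ballot).
Premises 1, 6, 7, 11 do not contribute to this derivation.
So O(record_ballot) follows.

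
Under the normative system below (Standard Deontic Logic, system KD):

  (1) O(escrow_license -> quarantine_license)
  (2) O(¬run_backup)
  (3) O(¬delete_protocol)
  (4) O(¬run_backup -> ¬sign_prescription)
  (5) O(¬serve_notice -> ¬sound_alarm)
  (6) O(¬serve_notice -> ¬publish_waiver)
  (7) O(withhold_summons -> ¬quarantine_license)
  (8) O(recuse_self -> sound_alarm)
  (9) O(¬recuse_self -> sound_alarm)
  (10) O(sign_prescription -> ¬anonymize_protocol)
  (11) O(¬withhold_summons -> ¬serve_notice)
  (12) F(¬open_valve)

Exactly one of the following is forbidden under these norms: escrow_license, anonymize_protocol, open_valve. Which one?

Premises 8 and 9 cover both cases: O(recuse_self -> sound_alarm) and O(¬recuse_self -> sound_alarm). Since recuse_self ∨ ¬recuse_self is a tautology, O(sound_alarm) follows.
Premise 5 is O(¬serve_notice -> ¬sound_alarm); contrapositively O(sound_alarm -> serve_notice). Since O(sound_alarm) holds, K gives O(serve_notice).
Premise 11, O(¬withhold_summons -> ¬serve_notice), contraposes to O(serve_notice -> withhold_summons); with O(serve_notice) we get O(withhold_summons).
Applying K to premise 7 (O(withhold_summons -> ¬quarantine_license)) and O(withhold_summons) yields O(¬quarantine_license).
Premise 1 is O(escrow_license -> quarantine_license); contrapositively O(¬quarantine_license -> ¬escrow_license). Since O(¬quarantine_license) holds, K gives O(¬escrow_license).
So O(¬escrow_license) holds, i.e. escrow_license is forbidden. None of the other listed options is forbidden under the premises.

escrow_license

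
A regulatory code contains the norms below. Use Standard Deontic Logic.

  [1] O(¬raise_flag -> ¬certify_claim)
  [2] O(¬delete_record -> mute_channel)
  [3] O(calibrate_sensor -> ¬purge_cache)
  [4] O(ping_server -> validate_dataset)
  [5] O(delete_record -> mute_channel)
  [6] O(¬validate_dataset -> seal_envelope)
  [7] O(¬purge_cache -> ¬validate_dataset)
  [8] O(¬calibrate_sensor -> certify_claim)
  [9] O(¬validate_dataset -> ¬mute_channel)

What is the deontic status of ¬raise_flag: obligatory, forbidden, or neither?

Premises 5 and 2 cover both cases: O(delete_record -> mute_channel) and O(¬delete_record -> mute_channel). Since delete_record ∨ ¬delete_record is a tautology, O(mute_channel) follows.
Premise 9 is O(¬validate_dataset -> ¬mute_channel); contrapositively O(mute_channel -> validate_dataset). Since O(mute_channel) holds, K gives O(validate_dataset).
The contrapositive of premise 7 (O(¬purge_cache -> ¬validate_dataset)) is O(validate_dataset -> purge_cache), and O(validate_dataset) is already established, so O(purge_cache).
Premise 3, O(calibrate_sensor -> ¬purge_cache), contraposes to O(purge_cache -> ¬calibrate_sensor); with O(purge_cache) we get O(¬calibrate_sensor).
From O(¬calibrate_sensor) and premise 8, O(¬calibrate_sensor -> certify_claim), we obtain O(certify_claim).
Premise 1, O(¬raise_flag -> ¬certify_claim), contraposes to O(certify_claim -> raise_flag); with O(certify_claim) we get O(raise_flag).
Premises 4, 6 do not contribute to this derivation.
Thus O(raise_flag), which is F(¬raise_flag): ¬raise_flag is forbidden.

Forbidden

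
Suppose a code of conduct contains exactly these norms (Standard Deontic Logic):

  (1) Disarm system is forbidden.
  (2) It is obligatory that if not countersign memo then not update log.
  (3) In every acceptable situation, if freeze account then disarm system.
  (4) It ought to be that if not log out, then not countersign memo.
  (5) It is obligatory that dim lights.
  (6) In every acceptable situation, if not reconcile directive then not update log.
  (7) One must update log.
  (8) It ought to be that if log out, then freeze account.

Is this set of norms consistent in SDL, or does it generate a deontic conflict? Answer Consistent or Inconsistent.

Premise 1 is F(disarm_system), i.e. O(¬disarm_system).
Premise 3 is O(freeze_account → disarm_system); contrapositively O(¬disarm_system → ¬freeze_account). Since O(¬disarm_system) holds, K gives O(¬freeze_account).
The contrapositive of premise 8 (O(log_out → freeze_account)) is O(¬freeze_account → ¬log_out), and O(¬freeze_account) is already established, so O(¬log_out).
With premise 4, O(¬log_out → ¬countersign_memo), the K-axiom yields O(¬countersign_memo).
Premise 2 is O(¬countersign_memo → ¬update_log); since O(¬countersign_memo), deontic closure gives O(¬update_log).
But premise 7 directly asserts O(update_log).
We now have both O(¬update_log) and O(update_log) — update_log is simultaneously obligatory and forbidden, violating the D-axiom.

Inconsistent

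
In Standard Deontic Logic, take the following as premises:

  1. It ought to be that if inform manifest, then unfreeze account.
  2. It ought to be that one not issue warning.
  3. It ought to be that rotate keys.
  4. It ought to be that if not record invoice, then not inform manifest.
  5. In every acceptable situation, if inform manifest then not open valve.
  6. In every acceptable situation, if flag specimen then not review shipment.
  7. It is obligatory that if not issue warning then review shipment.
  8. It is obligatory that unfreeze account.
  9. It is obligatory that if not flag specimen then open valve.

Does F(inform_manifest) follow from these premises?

Yes

From premise 2 we have O(¬issue_warning).
From O(¬issue_warning) and premise 7, O(¬issue_warning → review_shipment), we obtain O(review_shipment).
Premise 6, O(flag_specimen → ¬review_shipment), contraposes to O(review_shipment → ¬flag_specimen); with O(review_shipment) we get O(¬flag_specimen).
With premise 9, O(¬flag_specimen → open_valve), the K-axiom yields O(open_valve).
Premise 5 is O(inform_manifest → ¬open_valve); contrapositively O(open_valve → ¬inform_manifest). Since O(open_valve) holds, K gives O(¬inform_manifest).
Premises 1, 3, 4, 8 do not contribute to this derivation.
So O(¬inform_manifest) holds, i.e. F(inform_manifest). The claim follows.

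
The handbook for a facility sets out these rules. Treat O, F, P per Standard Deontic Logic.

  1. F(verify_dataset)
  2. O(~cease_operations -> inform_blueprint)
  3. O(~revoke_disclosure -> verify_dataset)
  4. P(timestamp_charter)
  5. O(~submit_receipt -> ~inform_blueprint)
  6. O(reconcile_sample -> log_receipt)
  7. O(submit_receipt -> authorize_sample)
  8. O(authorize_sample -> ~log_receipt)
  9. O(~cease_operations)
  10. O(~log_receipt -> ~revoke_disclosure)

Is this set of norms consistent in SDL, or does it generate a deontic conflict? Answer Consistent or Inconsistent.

Premise 1, F(verify_dataset), is equivalent to O(~verify_dataset).
Premise 3 is O(~revoke_disclosure -> verify_dataset); contrapositively O(~verify_dataset -> revoke_disclosure). Since O(~verify_dataset) holds, K gives O(revoke_disclosure).
Premise 10 is O(~log_receipt -> ~revoke_disclosure); contrapositively O(revoke_disclosure -> log_receipt). Since O(revoke_disclosure) holds, K gives O(log_receipt).
Premise 8 is O(authorize_sample -> ~log_receipt); contrapositively O(log_receipt -> ~authorize_sample). Since O(log_receipt) holds, K gives O(~authorize_sample).
Premise 7 is O(submit_receipt -> authorize_sample); contrapositively O(~authorize_sample -> ~submit_receipt). Since O(~authorize_sample) holds, K gives O(~submit_receipt).
From O(~submit_receipt) and premise 5, O(~submit_receipt -> ~inform_blueprint), we obtain O(~inform_blueprint).
Premise 2 is O(~cease_operations -> inform_blueprint); contrapositively O(~inform_blueprint -> cease_operations). Since O(~inform_blueprint) holds, K gives O(cease_operations).
However, premise 9 gives O(~cease_operations).
We now have both O(cease_operations) and O(~cease_operations) — cease_operations is simultaneously obligatory and forbidden, violating the D-axiom.

Inconsistent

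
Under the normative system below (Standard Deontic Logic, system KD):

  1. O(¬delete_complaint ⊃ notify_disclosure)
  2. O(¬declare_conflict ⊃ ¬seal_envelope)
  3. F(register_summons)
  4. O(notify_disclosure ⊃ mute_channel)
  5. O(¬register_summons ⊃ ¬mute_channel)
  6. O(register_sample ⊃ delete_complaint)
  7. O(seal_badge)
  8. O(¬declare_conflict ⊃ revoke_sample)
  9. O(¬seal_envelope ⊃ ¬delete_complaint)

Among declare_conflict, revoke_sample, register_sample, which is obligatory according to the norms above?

F(register_summons) at premise 3 means O(¬register_summons).
Applying K to premise 5 (O(¬register_summons ⊃ ¬mute_channel)) and O(¬register_summons) yields O(¬mute_channel).
The contrapositive of premise 4 (O(notify_disclosure ⊃ mute_channel)) is O(¬mute_channel ⊃ ¬notify_disclosure), and O(¬mute_channel) is already established, so O(¬notify_disclosure).
Premise 1 is O(¬delete_complaint ⊃ notify_disclosure); contrapositively O(¬notify_disclosure ⊃ delete_complaint). Since O(¬notify_disclosure) holds, K gives O(delete_complaint).
The contrapositive of premise 9 (O(¬seal_envelope ⊃ ¬delete_complaint)) is O(delete_complaint ⊃ seal_envelope), and O(delete_complaint) is already established, so O(seal_envelope).
Premise 2, O(¬declare_conflict ⊃ ¬seal_envelope), contraposes to O(seal_envelope ⊃ declare_conflict); with O(seal_envelope) we get O(declare_conflict).
So O(declare_conflict) holds — declare_conflict is obligatory. None of the other listed options is made obligatory by any chain of premises.

declare_conflict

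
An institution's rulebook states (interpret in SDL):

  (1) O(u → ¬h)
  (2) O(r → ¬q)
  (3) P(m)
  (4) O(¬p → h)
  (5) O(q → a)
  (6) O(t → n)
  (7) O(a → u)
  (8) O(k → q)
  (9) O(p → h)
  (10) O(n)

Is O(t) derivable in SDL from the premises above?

Premise 6 is O(t → n); even if O(n) held, inferring O(t) would be affirming the consequent — invalid.
No other premise forces O(t). An ideal world satisfying every premise can still have t false, so O(t) is not derivable.

No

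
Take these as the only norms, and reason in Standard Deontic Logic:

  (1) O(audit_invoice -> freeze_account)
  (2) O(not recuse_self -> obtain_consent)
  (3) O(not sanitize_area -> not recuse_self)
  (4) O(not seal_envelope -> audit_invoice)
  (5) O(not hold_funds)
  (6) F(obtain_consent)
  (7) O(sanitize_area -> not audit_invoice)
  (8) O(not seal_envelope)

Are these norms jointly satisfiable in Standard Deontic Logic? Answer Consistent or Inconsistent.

Premise 6, F(obtain_consent), is equivalent to O(not obtain_consent).
Premise 2 is O(not recuse_self -> obtain_consent); contrapositively O(not obtain_consent -> recuse_self). Since O(not obtain_consent) holds, K gives O(recuse_self).
Premise 3 is O(not sanitize_area -> not recuse_self); contrapositively O(recuse_self -> sanitize_area). Since O(recuse_self) holds, K gives O(sanitize_area).
With premise 7, O(sanitize_area -> not audit_invoice), the K-axiom yields O(not audit_invoice).
Premise 4 is O(not seal_envelope -> audit_invoice); contrapositively O(not audit_invoice -> seal_envelope). Since O(not audit_invoice) holds, K gives O(seal_envelope).
But premise 8 directly asserts O(not seal_envelope).
We now have both O(seal_envelope) and O(not seal_envelope) — seal_envelope is simultaneously obligatory and forbidden, violating the D-axiom.

Inconsistent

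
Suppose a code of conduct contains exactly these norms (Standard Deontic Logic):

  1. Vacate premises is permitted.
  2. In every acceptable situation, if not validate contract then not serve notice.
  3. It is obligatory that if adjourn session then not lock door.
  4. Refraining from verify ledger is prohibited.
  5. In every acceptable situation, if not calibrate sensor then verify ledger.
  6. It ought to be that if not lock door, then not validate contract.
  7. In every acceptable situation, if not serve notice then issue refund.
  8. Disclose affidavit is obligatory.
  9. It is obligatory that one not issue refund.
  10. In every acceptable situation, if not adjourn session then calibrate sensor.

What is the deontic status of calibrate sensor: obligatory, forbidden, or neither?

From premise 9 we have O(¬issue_refund).
Premise 7 is O(¬serve_notice → issue_refund); contrapositively O(¬issue_refund → serve_notice). Since O(¬issue_refund) holds, K gives O(serve_notice).
Premise 2, O(¬validate_contract → ¬serve_notice), contraposes to O(serve_notice → validate_contract); with O(serve_notice) we get O(validate_contract).
The contrapositive of premise 6 (O(¬lock_door → ¬validate_contract)) is O(validate_contract → lock_door), and O(validate_contract) is already established, so O(lock_door).
Premise 3, O(adjourn_session → ¬lock_door), contraposes to O(lock_door → ¬adjourn_session); with O(lock_door) we get O(¬adjourn_session).
Applying K to premise 10 (O(¬adjourn_session → calibrate_sensor)) and O(¬adjourn_session) yields O(calibrate_sensor).
Premises 1, 4, 5, 8 do not contribute to this derivation.
Hence calibrate_sensor is obligatory.

Obligatory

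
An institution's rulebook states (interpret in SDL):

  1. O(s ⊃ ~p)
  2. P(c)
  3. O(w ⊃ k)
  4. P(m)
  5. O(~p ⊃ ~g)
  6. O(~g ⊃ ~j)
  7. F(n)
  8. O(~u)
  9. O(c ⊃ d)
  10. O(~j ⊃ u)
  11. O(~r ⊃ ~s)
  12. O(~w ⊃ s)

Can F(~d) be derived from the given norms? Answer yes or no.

Premise 9 is O(c ⊃ d), but O(c) is not derivable from the premises (the permission P(c) asserts only ~O(~c), not O(c)), so it does not yield O(d).
No other premise forces O(d). An ideal world satisfying every premise can still have ~d true, so F(~d) is not derivable.

No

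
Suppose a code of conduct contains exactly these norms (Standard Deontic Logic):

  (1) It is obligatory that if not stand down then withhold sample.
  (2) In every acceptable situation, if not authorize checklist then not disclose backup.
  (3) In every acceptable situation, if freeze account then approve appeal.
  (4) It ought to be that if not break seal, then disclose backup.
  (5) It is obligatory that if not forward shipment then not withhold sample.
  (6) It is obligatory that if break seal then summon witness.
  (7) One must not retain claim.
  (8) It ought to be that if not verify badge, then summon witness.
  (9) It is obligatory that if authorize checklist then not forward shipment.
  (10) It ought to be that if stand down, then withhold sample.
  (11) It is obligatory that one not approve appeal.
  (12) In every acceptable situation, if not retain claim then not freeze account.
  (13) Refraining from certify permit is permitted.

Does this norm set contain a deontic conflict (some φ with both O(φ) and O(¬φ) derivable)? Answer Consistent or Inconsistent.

Consistent

Premise 3 is O(freeze_account → approve_appeal), but O(freeze_account) is not derivable from the premises, so it does not yield O(approve_appeal).
So O(approve_appeal) is not derivable, and the apparent clash with O(¬approve_appeal) does not arise.
A world satisfying every obligation exists (e.g. approve_appeal=false, authorize_checklist=false, break_seal=true, certify_permit=false, disclose_backup=false, forward_shipment=true, freeze_account=false, retain_claim=false, stand_down=false, summon_witness=true, verify_badge=false, withhold_sample=true); no atom is both obligatory and forbidden, so the set is consistent.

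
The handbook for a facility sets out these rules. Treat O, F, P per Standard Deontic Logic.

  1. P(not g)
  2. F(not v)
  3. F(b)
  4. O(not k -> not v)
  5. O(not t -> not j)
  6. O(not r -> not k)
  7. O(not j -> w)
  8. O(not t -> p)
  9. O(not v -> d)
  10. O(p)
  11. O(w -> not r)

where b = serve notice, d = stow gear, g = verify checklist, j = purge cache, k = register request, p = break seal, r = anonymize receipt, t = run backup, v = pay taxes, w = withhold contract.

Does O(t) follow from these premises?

Yes

F(not v) at premise 2 means O(v).
The contrapositive of premise 4 (O(not k -> not v)) is O(v -> k), and O(v) is already established, so O(k).
The contrapositive of premise 6 (O(not r -> not k)) is O(k -> r), and O(k) is already established, so O(r).
Premise 11, O(w -> not r), contraposes to O(r -> not w); with O(r) we get O(not w).
Premise 7, O(not j -> w), contraposes to O(not w -> j); with O(not w) we get O(j).
Premise 5, O(not t -> not j), contraposes to O(j -> t); with O(j) we get O(t).
Premises 1, 3, 8, 9, 10 do not contribute to this derivation.
So O(t) follows.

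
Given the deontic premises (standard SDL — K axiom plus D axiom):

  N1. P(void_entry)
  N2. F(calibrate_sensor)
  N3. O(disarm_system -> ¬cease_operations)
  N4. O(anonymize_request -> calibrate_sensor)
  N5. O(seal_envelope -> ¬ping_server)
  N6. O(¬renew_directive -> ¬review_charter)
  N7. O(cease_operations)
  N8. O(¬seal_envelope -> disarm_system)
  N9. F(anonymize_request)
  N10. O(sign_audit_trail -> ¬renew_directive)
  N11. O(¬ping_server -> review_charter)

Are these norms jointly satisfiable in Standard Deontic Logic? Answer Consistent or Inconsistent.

Consistent

Premise 4 is O(anonymize_request -> calibrate_sensor), but O(anonymize_request) is not derivable from the premises, so it does not yield O(calibrate_sensor).
So O(calibrate_sensor) is not derivable, and the apparent clash with O(¬calibrate_sensor) does not arise.
A world satisfying every obligation exists (e.g. anonymize_request=false, calibrate_sensor=false, cease_operations=true, disarm_system=false, ping_server=false, renew_directive=true, review_charter=true, seal_envelope=true, sign_audit_trail=false, void_entry=false); no atom is both obligatory and forbidden, so the set is consistent.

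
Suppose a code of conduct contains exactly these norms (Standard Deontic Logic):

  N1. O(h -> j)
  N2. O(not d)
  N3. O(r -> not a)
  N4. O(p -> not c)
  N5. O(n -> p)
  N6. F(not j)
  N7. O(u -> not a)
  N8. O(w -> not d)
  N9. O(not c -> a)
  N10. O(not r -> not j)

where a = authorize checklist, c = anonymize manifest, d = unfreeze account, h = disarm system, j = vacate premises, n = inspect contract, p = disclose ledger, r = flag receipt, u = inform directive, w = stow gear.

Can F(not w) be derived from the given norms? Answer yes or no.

Premise 8 is O(w -> not d); even if O(not d) held, inferring O(w) would be affirming the consequent — invalid.
No other premise forces O(w). An ideal world satisfying every premise can still have not w true, so F(not w) is not derivable.

No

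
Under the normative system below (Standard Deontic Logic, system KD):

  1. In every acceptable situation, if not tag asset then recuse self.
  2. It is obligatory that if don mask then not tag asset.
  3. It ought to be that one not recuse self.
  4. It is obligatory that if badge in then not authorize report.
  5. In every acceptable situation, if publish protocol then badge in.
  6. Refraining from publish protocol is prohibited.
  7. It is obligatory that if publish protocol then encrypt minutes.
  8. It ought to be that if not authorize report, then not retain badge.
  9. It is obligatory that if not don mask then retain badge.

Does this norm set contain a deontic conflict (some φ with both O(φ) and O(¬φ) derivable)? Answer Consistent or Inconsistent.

Inconsistent

Premise 3 gives O(¬recuse_self).
Premise 1 is O(¬tag_asset → recuse_self); contrapositively O(¬recuse_self → tag_asset). Since O(¬recuse_self) holds, K gives O(tag_asset).
Premise 2, O(don_mask → ¬tag_asset), contraposes to O(tag_asset → ¬don_mask); with O(tag_asset) we get O(¬don_mask).
Applying K to premise 9 (O(¬don_mask → retain_badge)) and O(¬don_mask) yields O(retain_badge).
Premise 8 is O(¬authorize_report → ¬retain_badge); contrapositively O(retain_badge → authorize_report). Since O(retain_badge) holds, K gives O(authorize_report).
Premise 4 is O(badge_in → ¬authorize_report); contrapositively O(authorize_report → ¬badge_in). Since O(authorize_report) holds, K gives O(¬badge_in).
Premise 5 is O(publish_protocol → badge_in); contrapositively O(¬badge_in → ¬publish_protocol). Since O(¬badge_in) holds, K gives O(¬publish_protocol).
Yet premise 6 is F(¬publish_protocol), i.e. O(publish_protocol).
We now have both O(¬publish_protocol) and O(publish_protocol) — publish_protocol is simultaneously obligatory and forbidden, violating the D-axiom.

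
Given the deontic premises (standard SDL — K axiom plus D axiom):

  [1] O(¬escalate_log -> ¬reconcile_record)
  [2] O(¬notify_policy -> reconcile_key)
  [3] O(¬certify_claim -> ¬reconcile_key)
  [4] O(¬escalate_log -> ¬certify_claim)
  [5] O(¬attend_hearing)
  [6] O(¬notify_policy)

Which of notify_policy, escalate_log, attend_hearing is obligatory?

Premise 6 gives O(¬notify_policy).
With premise 2, O(¬notify_policy -> reconcile_key), the K-axiom yields O(reconcile_key).
The contrapositive of premise 3 (O(¬certify_claim -> ¬reconcile_key)) is O(reconcile_key -> certify_claim), and O(reconcile_key) is already established, so O(certify_claim).
Premise 4, O(¬escalate_log -> ¬certify_claim), contraposes to O(certify_claim -> escalate_log); with O(certify_claim) we get O(escalate_log).
So O(escalate_log) holds — escalate_log is obligatory. None of the other listed options is made obligatory by any chain of premises.

escalate_log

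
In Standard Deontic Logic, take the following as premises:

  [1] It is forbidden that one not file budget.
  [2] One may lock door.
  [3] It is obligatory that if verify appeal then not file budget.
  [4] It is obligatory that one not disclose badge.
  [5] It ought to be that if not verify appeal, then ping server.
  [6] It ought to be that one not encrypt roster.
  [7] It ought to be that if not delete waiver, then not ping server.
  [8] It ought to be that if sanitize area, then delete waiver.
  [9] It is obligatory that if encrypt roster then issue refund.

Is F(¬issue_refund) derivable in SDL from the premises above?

No

Premise 9 is O(encrypt_roster → issue_refund), but O(encrypt_roster) is not derivable from the premises, so it does not yield O(issue_refund).
No other premise forces O(issue_refund). An ideal world satisfying every premise can still have ¬issue_refund true, so F(¬issue_refund) is not derivable.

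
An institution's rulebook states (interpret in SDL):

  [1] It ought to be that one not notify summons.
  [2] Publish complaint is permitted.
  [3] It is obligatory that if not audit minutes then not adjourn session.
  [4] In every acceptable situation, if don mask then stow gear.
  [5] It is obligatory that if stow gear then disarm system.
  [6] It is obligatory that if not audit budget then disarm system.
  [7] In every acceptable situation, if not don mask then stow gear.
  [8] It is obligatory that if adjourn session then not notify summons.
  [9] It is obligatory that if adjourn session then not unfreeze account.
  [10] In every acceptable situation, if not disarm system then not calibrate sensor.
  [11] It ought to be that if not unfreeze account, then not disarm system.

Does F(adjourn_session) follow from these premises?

Premises 7 and 4 are O(¬don_mask → stow_gear) and O(don_mask → stow_gear); every ideal world satisfies ¬don_mask or don_mask, so in either case stow_gear holds — hence O(stow_gear).
From O(stow_gear) and premise 5, O(stow_gear → disarm_system), we obtain O(disarm_system).
Premise 11 is O(¬unfreeze_account → ¬disarm_system); contrapositively O(disarm_system → unfreeze_account). Since O(disarm_system) holds, K gives O(unfreeze_account).
Premise 9, O(adjourn_session → ¬unfreeze_account), contraposes to O(unfreeze_account → ¬adjourn_session); with O(unfreeze_account) we get O(¬adjourn_session).
Premises 1, 2, 3, 6, 8, 10 do not contribute to this derivation.
So O(¬adjourn_session) holds, i.e. F(adjourn_session). The claim follows.

Yes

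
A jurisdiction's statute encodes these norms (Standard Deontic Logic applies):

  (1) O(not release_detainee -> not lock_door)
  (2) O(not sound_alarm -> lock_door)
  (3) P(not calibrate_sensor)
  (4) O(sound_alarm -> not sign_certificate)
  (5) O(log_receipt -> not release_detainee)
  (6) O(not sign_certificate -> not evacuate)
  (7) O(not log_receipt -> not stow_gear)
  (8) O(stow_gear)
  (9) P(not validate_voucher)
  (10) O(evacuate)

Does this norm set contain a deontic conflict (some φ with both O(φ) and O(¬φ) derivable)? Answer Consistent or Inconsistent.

Inconsistent

Premise 10 states O(evacuate) outright.
Premise 6 is O(not sign_certificate -> not evacuate); contrapositively O(evacuate -> sign_certificate). Since O(evacuate) holds, K gives O(sign_certificate).
Premise 4, O(sound_alarm -> not sign_certificate), contraposes to O(sign_certificate -> not sound_alarm); with O(sign_certificate) we get O(not sound_alarm).
Applying K to premise 2 (O(not sound_alarm -> lock_door)) and O(not sound_alarm) yields O(lock_door).
Premise 1, O(not release_detainee -> not lock_door), contraposes to O(lock_door -> release_detainee); with O(lock_door) we get O(release_detainee).
The contrapositive of premise 5 (O(log_receipt -> not release_detainee)) is O(release_detainee -> not log_receipt), and O(release_detainee) is already established, so O(not log_receipt).
Premise 7 is O(not log_receipt -> not stow_gear); since O(not log_receipt), deontic closure gives O(not stow_gear).
However, premise 8 gives O(stow_gear).
We now have both O(not stow_gear) and O(stow_gear) — stow_gear is simultaneously obligatory and forbidden, violating the D-axiom.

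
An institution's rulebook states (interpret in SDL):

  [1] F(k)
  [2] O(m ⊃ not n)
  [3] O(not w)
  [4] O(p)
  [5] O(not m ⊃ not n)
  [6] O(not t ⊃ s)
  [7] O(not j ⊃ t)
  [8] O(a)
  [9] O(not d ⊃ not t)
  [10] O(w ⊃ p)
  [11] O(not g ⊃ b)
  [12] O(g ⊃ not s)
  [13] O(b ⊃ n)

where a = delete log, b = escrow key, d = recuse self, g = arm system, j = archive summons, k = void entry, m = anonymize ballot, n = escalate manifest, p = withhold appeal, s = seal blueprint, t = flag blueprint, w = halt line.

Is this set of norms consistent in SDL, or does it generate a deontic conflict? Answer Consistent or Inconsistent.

Premise 10 is O(w ⊃ p); even if O(p) held, inferring O(w) would be affirming the consequent — invalid.
So O(w) is not derivable, and the apparent clash with O(not w) does not arise.
A world satisfying every obligation exists (e.g. a=true, b=false, d=true, g=true, j=false, k=false, m=false, n=false, p=true, s=false, t=true, w=false); no atom is both obligatory and forbidden, so the set is consistent.

Consistent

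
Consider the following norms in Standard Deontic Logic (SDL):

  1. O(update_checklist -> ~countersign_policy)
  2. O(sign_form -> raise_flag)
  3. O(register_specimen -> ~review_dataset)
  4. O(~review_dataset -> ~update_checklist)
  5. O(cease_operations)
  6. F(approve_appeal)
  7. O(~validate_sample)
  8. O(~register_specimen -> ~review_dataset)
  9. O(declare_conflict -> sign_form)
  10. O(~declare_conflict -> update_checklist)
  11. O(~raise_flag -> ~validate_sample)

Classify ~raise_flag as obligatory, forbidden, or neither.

By case analysis on ~register_specimen: premise 8 gives O(~register_specimen -> ~review_dataset) and premise 3 gives O(register_specimen -> ~review_dataset), so O(~review_dataset) either way.
Applying K to premise 4 (O(~review_dataset -> ~update_checklist)) and O(~review_dataset) yields O(~update_checklist).
Premise 10, O(~declare_conflict -> update_checklist), contraposes to O(~update_checklist -> declare_conflict); with O(~update_checklist) we get O(declare_conflict).
Premise 9 is O(declare_conflict -> sign_form); since O(declare_conflict), deontic closure gives O(sign_form).
Premise 2 is O(sign_form -> raise_flag); since O(sign_form), deontic closure gives O(raise_flag).
Premises 1, 5, 6, 7, 11 do not contribute to this derivation.
Thus O(raise_flag), which is F(~raise_flag): ~raise_flag is forbidden.

Forbidden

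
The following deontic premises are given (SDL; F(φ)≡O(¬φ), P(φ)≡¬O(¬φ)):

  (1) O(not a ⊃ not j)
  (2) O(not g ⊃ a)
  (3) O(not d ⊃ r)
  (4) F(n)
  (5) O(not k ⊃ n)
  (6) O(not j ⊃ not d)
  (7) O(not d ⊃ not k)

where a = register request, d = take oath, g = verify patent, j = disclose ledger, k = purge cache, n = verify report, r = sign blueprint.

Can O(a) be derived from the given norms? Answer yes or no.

Yes

F(n) at premise 4 means O(not n).
Premise 5 is O(not k ⊃ n); contrapositively O(not n ⊃ k). Since O(not n) holds, K gives O(k).
Premise 7, O(not d ⊃ not k), contraposes to O(k ⊃ d); with O(k) we get O(d).
Premise 6 is O(not j ⊃ not d); contrapositively O(d ⊃ j). Since O(d) holds, K gives O(j).
Premise 1 is O(not a ⊃ not j); contrapositively O(j ⊃ a). Since O(j) holds, K gives O(a).
Premises 2, 3 do not contribute to this derivation.
So O(a) follows.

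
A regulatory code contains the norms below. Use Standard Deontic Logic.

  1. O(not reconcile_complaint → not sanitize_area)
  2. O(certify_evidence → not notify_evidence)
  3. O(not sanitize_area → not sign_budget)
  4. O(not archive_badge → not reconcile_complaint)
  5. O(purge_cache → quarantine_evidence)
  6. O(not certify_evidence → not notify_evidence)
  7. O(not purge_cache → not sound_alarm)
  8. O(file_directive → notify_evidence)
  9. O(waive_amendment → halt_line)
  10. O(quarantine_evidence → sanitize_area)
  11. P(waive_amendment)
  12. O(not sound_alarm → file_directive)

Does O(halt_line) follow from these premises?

No

Premise 9 is O(waive_amendment → halt_line), but O(waive_amendment) is not derivable from the premises (the permission P(waive_amendment) asserts only not O(not waive_amendment), not O(waive_amendment)), so it does not yield O(halt_line).
No other premise forces O(halt_line). An ideal world satisfying every premise can still have halt_line false, so O(halt_line) is not derivable.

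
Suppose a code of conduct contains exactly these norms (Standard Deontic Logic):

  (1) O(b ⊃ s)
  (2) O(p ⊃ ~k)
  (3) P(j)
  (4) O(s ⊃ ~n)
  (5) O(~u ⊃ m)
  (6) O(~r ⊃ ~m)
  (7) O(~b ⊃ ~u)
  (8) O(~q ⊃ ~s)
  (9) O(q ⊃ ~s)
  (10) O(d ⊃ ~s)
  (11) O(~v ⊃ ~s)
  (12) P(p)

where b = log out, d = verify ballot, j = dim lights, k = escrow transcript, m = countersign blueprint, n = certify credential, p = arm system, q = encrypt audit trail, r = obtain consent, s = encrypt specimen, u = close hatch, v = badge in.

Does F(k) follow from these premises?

No

Premise 2 is O(p ⊃ ~k), but O(p) is not derivable from the premises (the permission P(p) asserts only ~O(~p), not O(p)), so it does not yield O(~k).
No other premise forces O(~k). An ideal world satisfying every premise can still have k true, so F(k) is not derivable.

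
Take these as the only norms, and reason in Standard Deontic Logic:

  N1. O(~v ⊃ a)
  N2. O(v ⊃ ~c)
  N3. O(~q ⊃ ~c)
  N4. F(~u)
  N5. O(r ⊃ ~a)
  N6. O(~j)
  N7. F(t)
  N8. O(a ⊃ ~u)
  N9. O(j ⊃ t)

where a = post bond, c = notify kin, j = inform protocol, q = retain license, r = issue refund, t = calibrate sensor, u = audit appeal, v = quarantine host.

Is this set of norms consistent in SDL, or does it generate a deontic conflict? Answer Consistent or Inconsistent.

Consistent

Premise 9 is O(j ⊃ t), but O(j) is not derivable from the premises, so it does not yield O(t).
So O(t) is not derivable, and the apparent clash with O(~t) does not arise.
A world satisfying every obligation exists (e.g. a=false, c=false, j=false, q=false, r=false, t=false, u=true, v=true); no atom is both obligatory and forbidden, so the set is consistent.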